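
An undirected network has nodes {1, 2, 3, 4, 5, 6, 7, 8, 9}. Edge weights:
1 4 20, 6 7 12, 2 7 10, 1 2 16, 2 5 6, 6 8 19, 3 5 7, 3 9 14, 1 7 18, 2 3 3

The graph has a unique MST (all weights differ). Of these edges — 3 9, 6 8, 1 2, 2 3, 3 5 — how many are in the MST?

Sort edges by weight, then run Kruskal:
2 3 (3): add — endpoints in different components.
2 5 (6): add — endpoints in different components.
3 5 (7): skip — 3 and 5 already connected.
2 7 (10): add — endpoints in different components.
6 7 (12): add — endpoints in different components.
3 9 (14): add — endpoints in different components.
1 2 (16): add — endpoints in different components.
1 7 (18): skip — 1 and 7 already connected.
6 8 (19): add — endpoints in different components.
1 4 (20): add — endpoints in different components.
MST edge set: {2 3, 2 5, 2 7, 6 7, 3 9, 1 2, 6 8, 1 4}.
Of the listed edges, {3 9, 6 8, 1 2, 2 3} are in the MST → 4.

4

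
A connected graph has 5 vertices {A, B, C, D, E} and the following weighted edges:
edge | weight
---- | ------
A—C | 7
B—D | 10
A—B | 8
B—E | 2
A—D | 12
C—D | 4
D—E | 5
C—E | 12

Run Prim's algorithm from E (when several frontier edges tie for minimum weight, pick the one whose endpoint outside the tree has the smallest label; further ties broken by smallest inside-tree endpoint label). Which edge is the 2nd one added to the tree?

Prim's algorithm from E:
Step 1: cheapest edge leaving the tree is B—E (2); add B.
Step 2: cheapest edge leaving the tree is D—E (5); add D.
Step 3: cheapest edge leaving the tree is C—D (4); add C.
Step 4: cheapest edge leaving the tree is A—C (7); add A.
The 2nd edge added is D—E.

D-E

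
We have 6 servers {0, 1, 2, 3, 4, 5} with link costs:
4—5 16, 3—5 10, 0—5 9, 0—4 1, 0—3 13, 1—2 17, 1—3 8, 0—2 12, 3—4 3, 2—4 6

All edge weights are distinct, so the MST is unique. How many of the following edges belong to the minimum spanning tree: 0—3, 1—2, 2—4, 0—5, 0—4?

3

Kruskal: consider edges lightest-first.
0—4 (1): add — endpoints in different components.
3—4 (3): add — endpoints in different components.
2—4 (6): add — endpoints in different components.
1—3 (8): add — endpoints in different components.
0—5 (9): add — endpoints in different components.
MST edge set: {0—4, 3—4, 2—4, 1—3, 0—5}.
Of the listed edges, {2—4, 0—5, 0—4} are in the MST → 3.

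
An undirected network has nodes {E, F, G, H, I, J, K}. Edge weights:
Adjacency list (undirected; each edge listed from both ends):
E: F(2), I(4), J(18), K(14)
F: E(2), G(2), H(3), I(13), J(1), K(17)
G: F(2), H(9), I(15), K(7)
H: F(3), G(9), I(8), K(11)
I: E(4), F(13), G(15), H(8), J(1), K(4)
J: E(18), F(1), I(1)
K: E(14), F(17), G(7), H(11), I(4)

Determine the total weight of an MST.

Sort edges by weight, then run Kruskal:
F–J (1): add — endpoints in different components.
I–J (1): add — endpoints in different components.
E–F (2): add — endpoints in different components.
F–G (2): add — endpoints in different components.
F–H (3): add — endpoints in different components.
E–I (4): skip — E and I already connected.
I–K (4): add — endpoints in different components.
MST edges: F–J, I–J, E–F, F–G, F–H, I–K; total weight 1+1+2+2+3+4 = 13.

13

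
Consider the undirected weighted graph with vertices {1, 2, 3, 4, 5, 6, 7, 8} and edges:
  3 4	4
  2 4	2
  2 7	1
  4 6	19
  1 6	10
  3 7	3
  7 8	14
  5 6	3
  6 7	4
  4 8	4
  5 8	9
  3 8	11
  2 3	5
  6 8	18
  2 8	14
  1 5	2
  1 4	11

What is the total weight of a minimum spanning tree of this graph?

19

Prim's algorithm from 5:
Step 1: cheapest edge leaving the tree is 1 5 (2); add 1.
Step 2: cheapest edge leaving the tree is 5 6 (3); add 6.
Step 3: cheapest edge leaving the tree is 6 7 (4); add 7.
Step 4: cheapest edge leaving the tree is 2 7 (1); add 2.
Step 5: cheapest edge leaving the tree is 2 4 (2); add 4.
Step 6: cheapest edge leaving the tree is 3 7 (3); add 3.
Step 7: cheapest edge leaving the tree is 4 8 (4); add 8.
MST edges: 1 5, 5 6, 6 7, 2 7, 2 4, 3 7, 4 8; total weight 2+3+4+1+2+3+4 = 19.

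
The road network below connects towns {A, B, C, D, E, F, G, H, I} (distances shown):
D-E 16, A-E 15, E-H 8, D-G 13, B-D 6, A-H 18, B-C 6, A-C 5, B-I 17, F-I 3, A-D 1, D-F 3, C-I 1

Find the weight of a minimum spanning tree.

Prim's algorithm from C:
Step 1: frontier [C-I 1, A-C 5, B-C 6] → take C-I (1); add I.
Step 2: frontier [A-C 5, B-C 6, F-I 3, B-I 17] → take F-I (3); add F.
Step 3: frontier [A-C 5, B-C 6, D-F 3, B-I 17] → take D-F (3); add D.
Step 4: frontier [A-C 5, B-C 6, A-D 1, B-D 6, D-G 13, D-E 16, B-I 17] → take A-D (1); add A.
Step 5: frontier [A-E 15, A-H 18, B-C 6, B-D 6, D-G 13, D-E 16, B-I 17] → take B-C (6); add B.
Step 6: frontier [A-E 15, A-H 18, D-G 13, D-E 16] → take D-G (13); add G.
Step 7: frontier [A-E 15, A-H 18, D-E 16] → take A-E (15); add E.
Step 8: frontier [A-H 18, E-H 8] → take E-H (8); add H.
MST edges: C-I, F-I, D-F, A-D, B-C, D-G, A-E, E-H; total weight 1+3+3+1+6+13+15+8 = 50.

50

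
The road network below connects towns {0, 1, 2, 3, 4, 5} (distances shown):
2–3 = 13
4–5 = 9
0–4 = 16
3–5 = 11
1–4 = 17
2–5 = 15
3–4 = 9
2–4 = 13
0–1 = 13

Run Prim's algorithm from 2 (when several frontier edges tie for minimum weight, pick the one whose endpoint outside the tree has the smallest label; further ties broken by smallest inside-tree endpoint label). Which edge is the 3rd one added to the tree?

4-5

Grow the tree from 2 using Prim:
Step 1: cheapest edge leaving the tree is 2–3 (13); add 3.
Step 2: cheapest edge leaving the tree is 3–4 (9); add 4.
Step 3: cheapest edge leaving the tree is 4–5 (9); add 5.
Step 4: cheapest edge leaving the tree is 0–4 (16); add 0.
Step 5: cheapest edge leaving the tree is 0–1 (13); add 1.
The 3rd edge added is 4–5.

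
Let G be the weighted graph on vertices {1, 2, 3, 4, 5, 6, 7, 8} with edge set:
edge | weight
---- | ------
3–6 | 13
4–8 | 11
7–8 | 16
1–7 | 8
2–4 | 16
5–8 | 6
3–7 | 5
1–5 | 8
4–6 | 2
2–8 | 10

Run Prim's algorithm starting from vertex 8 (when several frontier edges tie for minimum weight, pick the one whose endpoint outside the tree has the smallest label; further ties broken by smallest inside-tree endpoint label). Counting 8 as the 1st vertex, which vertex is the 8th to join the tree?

Prim's algorithm from 8:
Step 1: frontier [5–8 6, 2–8 10, 4–8 11, 7–8 16] → take 5–8 (6); add 5.
Step 2: frontier [1–5 8, 2–8 10, 4–8 11, 7–8 16] → take 1–5 (8); add 1.
Step 3: frontier [1–7 8, 2–8 10, 4–8 11, 7–8 16] → take 1–7 (8); add 7.
Step 4: frontier [3–7 5, 2–8 10, 4–8 11] → take 3–7 (5); add 3.
Step 5: frontier [3–6 13, 2–8 10, 4–8 11] → take 2–8 (10); add 2.
Step 6: frontier [2–4 16, 3–6 13, 4–8 11] → take 4–8 (11); add 4.
Step 7: frontier [3–6 13, 4–6 2] → take 4–6 (2); add 6.
Vertex order: 8, 5, 1, 7, 3, 2, 4, 6. The 8th vertex is 6.

6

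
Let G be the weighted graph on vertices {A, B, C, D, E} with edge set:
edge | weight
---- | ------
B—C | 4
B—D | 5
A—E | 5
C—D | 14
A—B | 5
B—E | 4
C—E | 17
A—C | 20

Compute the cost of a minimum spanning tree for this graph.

18

Sort edges by weight, then run Kruskal:
B—C (4): add — endpoints in different components.
B—E (4): add — endpoints in different components.
A—B (5): add — endpoints in different components.
A—E (5): skip — A and E already connected.
B—D (5): add — endpoints in different components.
MST edges: B—C, B—E, A—B, B—D; total weight 4+4+5+5 = 18.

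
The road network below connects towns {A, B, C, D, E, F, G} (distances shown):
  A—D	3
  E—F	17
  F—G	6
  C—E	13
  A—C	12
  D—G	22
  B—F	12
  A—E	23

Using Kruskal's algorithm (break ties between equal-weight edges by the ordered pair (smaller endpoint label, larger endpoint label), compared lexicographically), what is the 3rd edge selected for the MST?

Kruskal: consider edges lightest-first.
A—D (3): add. Components now {A,D} {B} {C} {E} {F} {G}
F—G (6): add. Components now {A,D} {B} {C} {E} {F,G}
A—C (12): add. Components now {A,C,D} {B} {E} {F,G}
B—F (12): add. Components now {A,C,D} {B,F,G} {E}
C—E (13): add. Components now {A,C,D,E} {B,F,G}
E—F (17): add. Components now {A,B,C,D,E,F,G}
The 3rd edge added is A—C.

A-C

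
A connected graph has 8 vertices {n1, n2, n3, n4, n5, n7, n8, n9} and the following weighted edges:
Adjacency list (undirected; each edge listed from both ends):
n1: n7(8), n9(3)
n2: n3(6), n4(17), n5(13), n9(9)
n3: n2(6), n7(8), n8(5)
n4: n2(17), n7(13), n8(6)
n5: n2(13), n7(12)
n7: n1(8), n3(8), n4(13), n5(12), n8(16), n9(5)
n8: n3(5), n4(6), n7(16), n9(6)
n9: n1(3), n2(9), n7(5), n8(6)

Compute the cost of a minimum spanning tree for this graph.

Sort edges by weight, then run Kruskal:
n1–n9 (3): add — endpoints in different components.
n3–n8 (5): add — endpoints in different components.
n7–n9 (5): add — endpoints in different components.
n2–n3 (6): add — endpoints in different components.
n4–n8 (6): add — endpoints in different components.
n8–n9 (6): add — endpoints in different components.
n1–n7 (8): skip — n7 and n1 already connected.
n3–n7 (8): skip — n3 and n7 already connected.
n2–n9 (9): skip — n9 and n2 already connected.
n5–n7 (12): add — endpoints in different components.
MST edges: n1–n9, n3–n8, n7–n9, n2–n3, n4–n8, n8–n9, n5–n7; total weight 3+5+5+6+6+6+12 = 43.

43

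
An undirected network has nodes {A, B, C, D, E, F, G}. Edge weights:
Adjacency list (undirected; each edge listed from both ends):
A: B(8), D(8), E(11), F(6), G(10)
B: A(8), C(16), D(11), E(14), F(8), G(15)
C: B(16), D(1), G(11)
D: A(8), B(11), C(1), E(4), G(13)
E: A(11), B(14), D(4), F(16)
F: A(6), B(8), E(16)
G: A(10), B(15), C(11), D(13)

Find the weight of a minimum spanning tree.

37

Prim's algorithm from C:
Step 1: cheapest edge leaving the tree is C-D (1); add D.
Step 2: cheapest edge leaving the tree is D-E (4); add E.
Step 3: cheapest edge leaving the tree is A-D (8); add A.
Step 4: cheapest edge leaving the tree is A-F (6); add F.
Step 5: cheapest edge leaving the tree is A-B (8); add B.
Step 6: cheapest edge leaving the tree is A-G (10); add G.
MST edges: C-D, D-E, A-D, A-F, A-B, A-G; total weight 1+4+8+6+8+10 = 37.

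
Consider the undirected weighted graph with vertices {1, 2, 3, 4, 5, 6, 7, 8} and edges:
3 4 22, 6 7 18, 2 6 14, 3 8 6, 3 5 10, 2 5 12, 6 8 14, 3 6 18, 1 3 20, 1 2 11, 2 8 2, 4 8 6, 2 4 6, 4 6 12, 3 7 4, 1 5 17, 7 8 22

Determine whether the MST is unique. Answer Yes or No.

Kruskal: consider edges lightest-first.
2 8 (2): add — endpoints in different components.
3 7 (4): add — endpoints in different components.
2 4 (6): add — endpoints in different components.
3 8 (6): add — endpoints in different components.
4 8 (6): skip — 4 and 8 already connected.
3 5 (10): add — endpoints in different components.
1 2 (11): add — endpoints in different components.
2 5 (12): skip — 2 and 5 already connected.
4 6 (12): add — endpoints in different components.
Non-tree edge 4 8 has weight 6, equal to the heaviest edge on its tree cycle — swapping gives another MST of the same weight. Not unique.

No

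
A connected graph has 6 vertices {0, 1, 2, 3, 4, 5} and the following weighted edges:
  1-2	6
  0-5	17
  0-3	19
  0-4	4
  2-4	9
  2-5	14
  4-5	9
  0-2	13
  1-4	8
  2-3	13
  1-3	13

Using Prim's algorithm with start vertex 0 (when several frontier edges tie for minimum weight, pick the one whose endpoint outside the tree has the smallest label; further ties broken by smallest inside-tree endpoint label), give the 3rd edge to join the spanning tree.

Prim's algorithm from 0:
Step 1: frontier [0-4 4, 0-2 13, 0-5 17, 0-3 19] → take 0-4 (4); add 4.
Step 2: frontier [0-2 13, 0-5 17, 0-3 19, 1-4 8, 2-4 9, 4-5 9] → take 1-4 (8); add 1.
Step 3: frontier [0-2 13, 0-5 17, 0-3 19, 1-2 6, 1-3 13, 2-4 9, 4-5 9] → take 1-2 (6); add 2.
Step 4: frontier [0-5 17, 0-3 19, 1-3 13, 2-3 13, 2-5 14, 4-5 9] → take 4-5 (9); add 5.
Step 5: frontier [0-3 19, 1-3 13, 2-3 13] → take 1-3 (13); add 3.
The 3rd edge added is 1-2.

1-2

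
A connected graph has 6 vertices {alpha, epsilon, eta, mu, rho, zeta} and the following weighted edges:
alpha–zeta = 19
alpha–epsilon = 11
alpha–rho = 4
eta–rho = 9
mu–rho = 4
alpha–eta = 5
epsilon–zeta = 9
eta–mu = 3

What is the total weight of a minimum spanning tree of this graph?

31

Sort edges by weight, then run Kruskal:
eta–mu (3): add — endpoints in different components.
alpha–rho (4): add — endpoints in different components.
mu–rho (4): add — endpoints in different components.
alpha–eta (5): skip — eta and alpha already connected.
epsilon–zeta (9): add — endpoints in different components.
eta–rho (9): skip — eta and rho already connected.
alpha–epsilon (11): add — endpoints in different components.
MST edges: eta–mu, alpha–rho, mu–rho, epsilon–zeta, alpha–epsilon; total weight 3+4+4+9+11 = 31.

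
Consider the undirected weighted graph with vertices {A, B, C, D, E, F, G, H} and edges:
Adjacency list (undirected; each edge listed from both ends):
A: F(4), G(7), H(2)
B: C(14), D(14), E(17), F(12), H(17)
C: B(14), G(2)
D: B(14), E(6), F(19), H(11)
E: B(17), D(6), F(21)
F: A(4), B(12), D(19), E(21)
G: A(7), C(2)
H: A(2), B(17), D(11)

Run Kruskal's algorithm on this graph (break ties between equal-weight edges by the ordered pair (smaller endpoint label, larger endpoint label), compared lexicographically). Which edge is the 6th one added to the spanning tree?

D-H

Kruskal's algorithm — process edges by increasing weight (ties by edge label):
A-H (2): add — endpoints in different components.
C-G (2): add — endpoints in different components.
A-F (4): add — endpoints in different components.
D-E (6): add — endpoints in different components.
A-G (7): add — endpoints in different components.
D-H (11): add — endpoints in different components.
B-F (12): add — endpoints in different components.
The 6th edge added is D-H.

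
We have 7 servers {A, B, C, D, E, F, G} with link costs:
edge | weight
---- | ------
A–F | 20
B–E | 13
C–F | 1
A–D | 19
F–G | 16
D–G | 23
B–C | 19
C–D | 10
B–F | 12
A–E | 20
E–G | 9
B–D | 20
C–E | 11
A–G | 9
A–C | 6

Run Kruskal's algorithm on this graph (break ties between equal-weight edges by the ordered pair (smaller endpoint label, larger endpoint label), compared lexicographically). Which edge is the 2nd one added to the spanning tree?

Sort edges by weight, then run Kruskal:
C–F (1): add — endpoints in different components.
A–C (6): add — endpoints in different components.
A–G (9): add — endpoints in different components.
E–G (9): add — endpoints in different components.
C–D (10): add — endpoints in different components.
C–E (11): skip — C and E already connected.
B–F (12): add — endpoints in different components.
The 2nd edge added is A–C.

A-C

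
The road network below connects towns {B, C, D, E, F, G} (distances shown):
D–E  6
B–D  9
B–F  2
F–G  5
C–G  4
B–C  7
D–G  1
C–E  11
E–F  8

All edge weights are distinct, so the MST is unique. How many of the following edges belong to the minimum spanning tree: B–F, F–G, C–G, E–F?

Kruskal's algorithm — process edges by increasing weight (ties by edge label):
D–G (1): add. Components now {B} {C} {D,G} {E} {F}
B–F (2): add. Components now {B,F} {C} {D,G} {E}
C–G (4): add. Components now {B,F} {C,D,G} {E}
F–G (5): add. Components now {B,C,D,F,G} {E}
D–E (6): add. Components now {B,C,D,E,F,G}
MST edge set: {D–G, B–F, C–G, F–G, D–E}.
Of the listed edges, {B–F, F–G, C–G} are in the MST → 3.

3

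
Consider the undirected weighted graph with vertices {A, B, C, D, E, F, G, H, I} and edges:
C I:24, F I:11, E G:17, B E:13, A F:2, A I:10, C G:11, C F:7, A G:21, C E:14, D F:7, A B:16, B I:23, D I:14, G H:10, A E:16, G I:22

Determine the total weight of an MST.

74

Prim, starting at D.
Step 1: cheapest edge leaving the tree is D F (7); add F.
Step 2: cheapest edge leaving the tree is A F (2); add A.
Step 3: cheapest edge leaving the tree is C F (7); add C.
Step 4: cheapest edge leaving the tree is A I (10); add I.
Step 5: cheapest edge leaving the tree is C G (11); add G.
Step 6: cheapest edge leaving the tree is G H (10); add H.
Step 7: cheapest edge leaving the tree is C E (14); add E.
Step 8: cheapest edge leaving the tree is B E (13); add B.
MST edges: D F, A F, C F, A I, C G, G H, C E, B E; total weight 7+2+7+10+11+10+14+13 = 74.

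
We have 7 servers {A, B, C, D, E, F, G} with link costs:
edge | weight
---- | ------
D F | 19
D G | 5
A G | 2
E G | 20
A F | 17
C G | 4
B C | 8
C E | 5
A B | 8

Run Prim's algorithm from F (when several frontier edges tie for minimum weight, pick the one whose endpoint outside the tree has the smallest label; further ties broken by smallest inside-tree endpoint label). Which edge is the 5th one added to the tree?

C-E

Grow the tree from F using Prim:
Step 1: frontier [A F 17, D F 19] → take A F (17); add A.
Step 2: frontier [A G 2, A B 8, D F 19] → take A G (2); add G.
Step 3: frontier [A B 8, D F 19, C G 4, D G 5, E G 20] → take C G (4); add C.
Step 4: frontier [A B 8, C E 5, B C 8, D F 19, D G 5, E G 20] → take D G (5); add D.
Step 5: frontier [A B 8, C E 5, B C 8, E G 20] → take C E (5); add E.
Step 6: frontier [A B 8, B C 8] → take A B (8); add B.
The 5th edge added is C E.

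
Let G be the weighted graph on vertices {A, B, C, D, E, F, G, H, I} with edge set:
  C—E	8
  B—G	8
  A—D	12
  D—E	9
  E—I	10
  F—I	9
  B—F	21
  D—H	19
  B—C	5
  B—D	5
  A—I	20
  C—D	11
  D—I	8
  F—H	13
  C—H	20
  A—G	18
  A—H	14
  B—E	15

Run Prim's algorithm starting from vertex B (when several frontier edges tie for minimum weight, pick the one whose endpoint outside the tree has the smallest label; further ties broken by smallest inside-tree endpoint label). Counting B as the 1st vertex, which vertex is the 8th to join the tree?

Prim, starting at B.
Step 1: cheapest edge leaving the tree is B—C (5); add C.
Step 2: cheapest edge leaving the tree is B—D (5); add D.
Step 3: cheapest edge leaving the tree is C—E (8); add E.
Step 4: cheapest edge leaving the tree is B—G (8); add G.
Step 5: cheapest edge leaving the tree is D—I (8); add I.
Step 6: cheapest edge leaving the tree is F—I (9); add F.
Step 7: cheapest edge leaving the tree is A—D (12); add A.
Step 8: cheapest edge leaving the tree is F—H (13); add H.
Vertex order: B, C, D, E, G, I, F, A, H. The 8th vertex is A.

A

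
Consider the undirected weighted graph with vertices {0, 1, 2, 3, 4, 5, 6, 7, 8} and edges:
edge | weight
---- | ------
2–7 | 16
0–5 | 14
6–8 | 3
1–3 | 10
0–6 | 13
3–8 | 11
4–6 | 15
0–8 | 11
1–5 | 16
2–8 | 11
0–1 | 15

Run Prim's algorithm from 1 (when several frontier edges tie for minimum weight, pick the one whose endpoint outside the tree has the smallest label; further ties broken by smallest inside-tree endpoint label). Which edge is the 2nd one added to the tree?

Prim, starting at 1.
Step 1: frontier [1–3 10, 0–1 15, 1–5 16] → take 1–3 (10); add 3.
Step 2: frontier [0–1 15, 1–5 16, 3–8 11] → take 3–8 (11); add 8.
Step 3: frontier [0–1 15, 1–5 16, 6–8 3, 0–8 11, 2–8 11] → take 6–8 (3); add 6.
Step 4: frontier [0–1 15, 1–5 16, 0–6 13, 4–6 15, 0–8 11, 2–8 11] → take 0–8 (11); add 0.
Step 5: frontier [0–5 14, 1–5 16, 4–6 15, 2–8 11] → take 2–8 (11); add 2.
Step 6: frontier [0–5 14, 1–5 16, 2–7 16, 4–6 15] → take 0–5 (14); add 5.
Step 7: frontier [2–7 16, 4–6 15] → take 4–6 (15); add 4.
Step 8: frontier [2–7 16] → take 2–7 (16); add 7.
The 2nd edge added is 3–8.

3-8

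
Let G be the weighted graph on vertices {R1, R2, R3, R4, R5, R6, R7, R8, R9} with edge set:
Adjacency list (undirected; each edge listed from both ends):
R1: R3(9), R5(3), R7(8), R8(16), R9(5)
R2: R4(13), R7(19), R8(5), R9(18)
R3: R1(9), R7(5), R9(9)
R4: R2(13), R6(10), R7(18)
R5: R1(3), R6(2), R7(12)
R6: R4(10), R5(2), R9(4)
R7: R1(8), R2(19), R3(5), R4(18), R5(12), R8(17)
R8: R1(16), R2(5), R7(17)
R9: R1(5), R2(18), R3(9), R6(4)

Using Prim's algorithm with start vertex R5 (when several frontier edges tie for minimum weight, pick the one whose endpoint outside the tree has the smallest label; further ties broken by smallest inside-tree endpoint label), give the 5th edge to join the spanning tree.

Grow the tree from R5 using Prim:
Step 1: cheapest edge leaving the tree is R5–R6 (2); add R6.
Step 2: cheapest edge leaving the tree is R1–R5 (3); add R1.
Step 3: cheapest edge leaving the tree is R6–R9 (4); add R9.
Step 4: cheapest edge leaving the tree is R1–R7 (8); add R7.
Step 5: cheapest edge leaving the tree is R3–R7 (5); add R3.
Step 6: cheapest edge leaving the tree is R4–R6 (10); add R4.
Step 7: cheapest edge leaving the tree is R2–R4 (13); add R2.
Step 8: cheapest edge leaving the tree is R2–R8 (5); add R8.
The 5th edge added is R3–R7.

R3-R7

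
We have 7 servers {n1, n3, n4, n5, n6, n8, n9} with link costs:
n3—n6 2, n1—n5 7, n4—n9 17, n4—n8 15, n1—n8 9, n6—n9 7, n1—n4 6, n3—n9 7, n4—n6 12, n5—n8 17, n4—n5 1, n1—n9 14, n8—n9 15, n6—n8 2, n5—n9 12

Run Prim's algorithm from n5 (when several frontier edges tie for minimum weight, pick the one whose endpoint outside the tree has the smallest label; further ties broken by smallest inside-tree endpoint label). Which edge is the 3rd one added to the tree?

n1-n8

Grow the tree from n5 using Prim:
Step 1: cheapest edge leaving the tree is n4—n5 (1); add n4.
Step 2: cheapest edge leaving the tree is n1—n4 (6); add n1.
Step 3: cheapest edge leaving the tree is n1—n8 (9); add n8.
Step 4: cheapest edge leaving the tree is n6—n8 (2); add n6.
Step 5: cheapest edge leaving the tree is n3—n6 (2); add n3.
Step 6: cheapest edge leaving the tree is n3—n9 (7); add n9.
The 3rd edge added is n1—n8.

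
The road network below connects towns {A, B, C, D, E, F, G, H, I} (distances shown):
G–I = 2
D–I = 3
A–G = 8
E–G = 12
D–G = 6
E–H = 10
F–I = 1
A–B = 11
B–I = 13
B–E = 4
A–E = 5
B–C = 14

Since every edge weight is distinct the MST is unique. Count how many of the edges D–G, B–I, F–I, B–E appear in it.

2

Sort edges by weight, then run Kruskal:
F–I (1): add — endpoints in different components.
G–I (2): add — endpoints in different components.
D–I (3): add — endpoints in different components.
B–E (4): add — endpoints in different components.
A–E (5): add — endpoints in different components.
D–G (6): skip — D and G already connected.
A–G (8): add — endpoints in different components.
E–H (10): add — endpoints in different components.
A–B (11): skip — A and B already connected.
E–G (12): skip — E and G already connected.
B–I (13): skip — B and I already connected.
B–C (14): add — endpoints in different components.
MST edge set: {F–I, G–I, D–I, B–E, A–E, A–G, E–H, B–C}.
Of the listed edges, {F–I, B–E} are in the MST → 2.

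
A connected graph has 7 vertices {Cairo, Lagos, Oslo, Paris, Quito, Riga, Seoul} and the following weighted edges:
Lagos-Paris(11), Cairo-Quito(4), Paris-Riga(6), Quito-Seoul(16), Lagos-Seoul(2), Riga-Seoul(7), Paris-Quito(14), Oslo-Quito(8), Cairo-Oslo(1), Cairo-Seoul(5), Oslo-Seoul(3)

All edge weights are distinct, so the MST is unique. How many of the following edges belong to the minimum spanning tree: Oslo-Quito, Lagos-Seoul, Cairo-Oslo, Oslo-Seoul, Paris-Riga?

4

Kruskal: consider edges lightest-first.
Cairo-Oslo (1): add. Components now {Lagos} {Cairo,Oslo} {Seoul} {Paris} {Riga} {Quito}
Lagos-Seoul (2): add. Components now {Lagos,Seoul} {Cairo,Oslo} {Paris} {Riga} {Quito}
Oslo-Seoul (3): add. Components now {Cairo,Lagos,Oslo,Seoul} {Paris} {Riga} {Quito}
Cairo-Quito (4): add. Components now {Cairo,Lagos,Oslo,Quito,Seoul} {Paris} {Riga}
Cairo-Seoul (5): skip — Seoul and Cairo already connected.
Paris-Riga (6): add. Components now {Cairo,Lagos,Oslo,Quito,Seoul} {Paris,Riga}
Riga-Seoul (7): add. Components now {Cairo,Lagos,Oslo,Paris,Quito,Riga,Seoul}
MST edge set: {Cairo-Oslo, Lagos-Seoul, Oslo-Seoul, Cairo-Quito, Paris-Riga, Riga-Seoul}.
Of the listed edges, {Lagos-Seoul, Cairo-Oslo, Oslo-Seoul, Paris-Riga} are in the MST → 4.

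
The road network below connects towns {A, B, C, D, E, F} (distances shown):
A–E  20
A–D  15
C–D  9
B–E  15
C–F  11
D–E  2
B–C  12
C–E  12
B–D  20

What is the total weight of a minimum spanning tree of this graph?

Sort edges by weight, then run Kruskal:
D–E (2): add. Components now {A} {B} {C} {D,E} {F}
C–D (9): add. Components now {A} {B} {C,D,E} {F}
C–F (11): add. Components now {A} {B} {C,D,E,F}
B–C (12): add. Components now {A} {B,C,D,E,F}
C–E (12): skip — C and E already connected.
A–D (15): add. Components now {A,B,C,D,E,F}
MST edges: D–E, C–D, C–F, B–C, A–D; total weight 2+9+11+12+15 = 49.

49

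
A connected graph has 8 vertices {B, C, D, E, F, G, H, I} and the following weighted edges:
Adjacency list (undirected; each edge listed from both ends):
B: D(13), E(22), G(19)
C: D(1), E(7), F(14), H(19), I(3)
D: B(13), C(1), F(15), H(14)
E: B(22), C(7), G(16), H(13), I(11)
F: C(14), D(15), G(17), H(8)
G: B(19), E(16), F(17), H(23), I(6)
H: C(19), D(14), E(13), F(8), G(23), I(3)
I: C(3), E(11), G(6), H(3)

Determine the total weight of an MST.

Kruskal: consider edges lightest-first.
C-D (1): add — endpoints in different components.
C-I (3): add — endpoints in different components.
H-I (3): add — endpoints in different components.
G-I (6): add — endpoints in different components.
C-E (7): add — endpoints in different components.
F-H (8): add — endpoints in different components.
E-I (11): skip — E and I already connected.
B-D (13): add — endpoints in different components.
MST edges: C-D, C-I, H-I, G-I, C-E, F-H, B-D; total weight 1+3+3+6+7+8+13 = 41.

41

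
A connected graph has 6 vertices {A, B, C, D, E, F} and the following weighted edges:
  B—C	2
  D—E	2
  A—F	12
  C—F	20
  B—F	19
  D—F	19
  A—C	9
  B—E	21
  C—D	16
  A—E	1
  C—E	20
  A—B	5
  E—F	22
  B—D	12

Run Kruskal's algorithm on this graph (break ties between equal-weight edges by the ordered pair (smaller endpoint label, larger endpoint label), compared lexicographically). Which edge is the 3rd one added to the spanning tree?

Kruskal's algorithm — process edges by increasing weight (ties by edge label):
A—E (1): add — endpoints in different components.
B—C (2): add — endpoints in different components.
D—E (2): add — endpoints in different components.
A—B (5): add — endpoints in different components.
A—C (9): skip — A and C already connected.
A—F (12): add — endpoints in different components.
The 3rd edge added is D—E.

D-E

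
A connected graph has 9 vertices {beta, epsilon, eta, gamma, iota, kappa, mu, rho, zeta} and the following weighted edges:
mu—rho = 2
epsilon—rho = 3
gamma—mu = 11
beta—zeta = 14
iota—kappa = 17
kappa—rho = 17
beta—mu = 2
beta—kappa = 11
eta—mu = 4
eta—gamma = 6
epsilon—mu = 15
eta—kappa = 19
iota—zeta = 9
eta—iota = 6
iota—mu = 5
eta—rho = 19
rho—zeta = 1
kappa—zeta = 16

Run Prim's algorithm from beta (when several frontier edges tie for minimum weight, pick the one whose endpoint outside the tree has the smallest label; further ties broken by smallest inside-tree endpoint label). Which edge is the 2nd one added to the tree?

Prim's algorithm from beta:
Step 1: cheapest edge leaving the tree is beta—mu (2); add mu.
Step 2: cheapest edge leaving the tree is mu—rho (2); add rho.
Step 3: cheapest edge leaving the tree is rho—zeta (1); add zeta.
Step 4: cheapest edge leaving the tree is epsilon—rho (3); add epsilon.
Step 5: cheapest edge leaving the tree is eta—mu (4); add eta.
Step 6: cheapest edge leaving the tree is iota—mu (5); add iota.
Step 7: cheapest edge leaving the tree is eta—gamma (6); add gamma.
Step 8: cheapest edge leaving the tree is beta—kappa (11); add kappa.
The 2nd edge added is mu—rho.

mu-rho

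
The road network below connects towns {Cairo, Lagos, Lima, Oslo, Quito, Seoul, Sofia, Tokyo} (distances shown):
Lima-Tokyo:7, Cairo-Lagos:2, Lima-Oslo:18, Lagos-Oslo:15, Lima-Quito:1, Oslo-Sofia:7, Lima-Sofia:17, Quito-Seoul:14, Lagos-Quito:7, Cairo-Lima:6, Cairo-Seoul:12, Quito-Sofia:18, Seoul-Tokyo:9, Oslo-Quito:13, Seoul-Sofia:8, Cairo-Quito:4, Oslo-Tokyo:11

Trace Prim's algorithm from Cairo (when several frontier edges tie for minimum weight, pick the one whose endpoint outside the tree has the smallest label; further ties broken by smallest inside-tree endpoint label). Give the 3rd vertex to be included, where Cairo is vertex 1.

Prim's algorithm from Cairo:
Step 1: cheapest edge leaving the tree is Cairo-Lagos (2); add Lagos.
Step 2: cheapest edge leaving the tree is Cairo-Quito (4); add Quito.
Step 3: cheapest edge leaving the tree is Lima-Quito (1); add Lima.
Step 4: cheapest edge leaving the tree is Lima-Tokyo (7); add Tokyo.
Step 5: cheapest edge leaving the tree is Seoul-Tokyo (9); add Seoul.
Step 6: cheapest edge leaving the tree is Seoul-Sofia (8); add Sofia.
Step 7: cheapest edge leaving the tree is Oslo-Sofia (7); add Oslo.
Vertex order: Cairo, Lagos, Quito, Lima, Tokyo, Seoul, Sofia, Oslo. The 3rd vertex is Quito.

Quito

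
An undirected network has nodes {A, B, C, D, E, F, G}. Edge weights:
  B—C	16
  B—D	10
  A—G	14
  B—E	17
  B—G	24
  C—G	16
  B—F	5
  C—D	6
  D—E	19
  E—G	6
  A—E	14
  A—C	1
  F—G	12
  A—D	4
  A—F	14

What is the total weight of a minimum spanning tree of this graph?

38

Kruskal's algorithm — process edges by increasing weight (ties by edge label):
A—C (1): add — endpoints in different components.
A—D (4): add — endpoints in different components.
B—F (5): add — endpoints in different components.
C—D (6): skip — C and D already connected.
E—G (6): add — endpoints in different components.
B—D (10): add — endpoints in different components.
F—G (12): add — endpoints in different components.
MST edges: A—C, A—D, B—F, E—G, B—D, F—G; total weight 1+4+5+6+10+12 = 38.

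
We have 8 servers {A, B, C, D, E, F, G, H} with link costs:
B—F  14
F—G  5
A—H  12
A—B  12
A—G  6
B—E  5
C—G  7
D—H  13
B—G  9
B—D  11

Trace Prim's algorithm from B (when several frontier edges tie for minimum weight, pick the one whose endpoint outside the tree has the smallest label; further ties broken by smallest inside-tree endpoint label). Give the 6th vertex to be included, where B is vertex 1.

C

Prim, starting at B.
Step 1: cheapest edge leaving the tree is B—E (5); add E.
Step 2: cheapest edge leaving the tree is B—G (9); add G.
Step 3: cheapest edge leaving the tree is F—G (5); add F.
Step 4: cheapest edge leaving the tree is A—G (6); add A.
Step 5: cheapest edge leaving the tree is C—G (7); add C.
Step 6: cheapest edge leaving the tree is B—D (11); add D.
Step 7: cheapest edge leaving the tree is A—H (12); add H.
Vertex order: B, E, G, F, A, C, D, H. The 6th vertex is C.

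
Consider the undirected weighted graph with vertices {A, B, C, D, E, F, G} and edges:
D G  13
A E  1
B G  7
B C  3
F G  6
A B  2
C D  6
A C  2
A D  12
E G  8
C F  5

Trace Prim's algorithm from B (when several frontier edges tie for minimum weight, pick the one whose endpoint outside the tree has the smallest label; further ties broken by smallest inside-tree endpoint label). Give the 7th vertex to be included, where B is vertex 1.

Prim, starting at B.
Step 1: frontier [A B 2, B C 3, B G 7] → take A B (2); add A.
Step 2: frontier [A E 1, A C 2, A D 12, B C 3, B G 7] → take A E (1); add E.
Step 3: frontier [A C 2, A D 12, B C 3, B G 7, E G 8] → take A C (2); add C.
Step 4: frontier [A D 12, B G 7, C F 5, C D 6, E G 8] → take C F (5); add F.
Step 5: frontier [A D 12, B G 7, C D 6, E G 8, F G 6] → take C D (6); add D.
Step 6: frontier [B G 7, D G 13, E G 8, F G 6] → take F G (6); add G.
Vertex order: B, A, E, C, F, D, G. The 7th vertex is G.

G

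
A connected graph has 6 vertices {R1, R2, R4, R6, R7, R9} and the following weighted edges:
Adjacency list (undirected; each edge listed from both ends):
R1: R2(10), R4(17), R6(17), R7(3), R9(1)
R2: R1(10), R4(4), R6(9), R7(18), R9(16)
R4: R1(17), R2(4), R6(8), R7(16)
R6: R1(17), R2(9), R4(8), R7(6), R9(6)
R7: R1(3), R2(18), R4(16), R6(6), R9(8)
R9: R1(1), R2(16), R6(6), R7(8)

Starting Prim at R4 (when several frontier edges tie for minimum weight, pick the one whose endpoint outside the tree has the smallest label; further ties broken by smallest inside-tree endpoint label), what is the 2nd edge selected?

Prim's algorithm from R4:
Step 1: cheapest edge leaving the tree is R2–R4 (4); add R2.
Step 2: cheapest edge leaving the tree is R4–R6 (8); add R6.
Step 3: cheapest edge leaving the tree is R6–R7 (6); add R7.
Step 4: cheapest edge leaving the tree is R1–R7 (3); add R1.
Step 5: cheapest edge leaving the tree is R1–R9 (1); add R9.
The 2nd edge added is R4–R6.

R4-R6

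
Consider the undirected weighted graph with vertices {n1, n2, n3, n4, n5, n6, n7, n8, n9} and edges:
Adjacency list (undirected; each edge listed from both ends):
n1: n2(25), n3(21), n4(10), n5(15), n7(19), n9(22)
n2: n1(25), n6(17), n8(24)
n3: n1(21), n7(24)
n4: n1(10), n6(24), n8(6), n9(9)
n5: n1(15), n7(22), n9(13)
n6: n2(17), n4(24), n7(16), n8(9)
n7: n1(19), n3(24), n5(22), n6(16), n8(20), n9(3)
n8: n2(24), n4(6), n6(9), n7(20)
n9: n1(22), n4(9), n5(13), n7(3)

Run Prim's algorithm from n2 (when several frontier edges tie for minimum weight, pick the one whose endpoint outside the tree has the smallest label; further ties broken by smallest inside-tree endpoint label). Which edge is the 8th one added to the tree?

Grow the tree from n2 using Prim:
Step 1: cheapest edge leaving the tree is n2 n6 (17); add n6.
Step 2: cheapest edge leaving the tree is n6 n8 (9); add n8.
Step 3: cheapest edge leaving the tree is n4 n8 (6); add n4.
Step 4: cheapest edge leaving the tree is n4 n9 (9); add n9.
Step 5: cheapest edge leaving the tree is n7 n9 (3); add n7.
Step 6: cheapest edge leaving the tree is n1 n4 (10); add n1.
Step 7: cheapest edge leaving the tree is n5 n9 (13); add n5.
Step 8: cheapest edge leaving the tree is n1 n3 (21); add n3.
The 8th edge added is n1 n3.

n1-n3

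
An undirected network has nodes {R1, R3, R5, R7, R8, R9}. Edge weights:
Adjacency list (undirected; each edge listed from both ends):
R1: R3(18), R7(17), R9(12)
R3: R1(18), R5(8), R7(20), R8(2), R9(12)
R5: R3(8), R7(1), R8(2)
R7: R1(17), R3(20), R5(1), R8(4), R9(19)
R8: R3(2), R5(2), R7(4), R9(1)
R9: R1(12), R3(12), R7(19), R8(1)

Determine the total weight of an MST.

Kruskal: consider edges lightest-first.
R5 R7 (1): add — endpoints in different components.
R8 R9 (1): add — endpoints in different components.
R3 R8 (2): add — endpoints in different components.
R5 R8 (2): add — endpoints in different components.
R7 R8 (4): skip — R7 and R8 already connected.
R3 R5 (8): skip — R5 and R3 already connected.
R1 R9 (12): add — endpoints in different components.
MST edges: R5 R7, R8 R9, R3 R8, R5 R8, R1 R9; total weight 1+1+2+2+12 = 18.

18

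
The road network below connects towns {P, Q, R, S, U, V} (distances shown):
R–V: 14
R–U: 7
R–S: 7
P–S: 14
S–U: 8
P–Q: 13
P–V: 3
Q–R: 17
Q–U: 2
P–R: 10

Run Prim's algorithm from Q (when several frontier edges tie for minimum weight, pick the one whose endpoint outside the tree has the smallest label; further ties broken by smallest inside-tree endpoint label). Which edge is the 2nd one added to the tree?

R-U

Prim's algorithm from Q:
Step 1: frontier [Q–U 2, P–Q 13, Q–R 17] → take Q–U (2); add U.
Step 2: frontier [P–Q 13, Q–R 17, R–U 7, S–U 8] → take R–U (7); add R.
Step 3: frontier [P–Q 13, R–S 7, P–R 10, R–V 14, S–U 8] → take R–S (7); add S.
Step 4: frontier [P–Q 13, P–R 10, R–V 14, P–S 14] → take P–R (10); add P.
Step 5: frontier [P–V 3, R–V 14] → take P–V (3); add V.
The 2nd edge added is R–U.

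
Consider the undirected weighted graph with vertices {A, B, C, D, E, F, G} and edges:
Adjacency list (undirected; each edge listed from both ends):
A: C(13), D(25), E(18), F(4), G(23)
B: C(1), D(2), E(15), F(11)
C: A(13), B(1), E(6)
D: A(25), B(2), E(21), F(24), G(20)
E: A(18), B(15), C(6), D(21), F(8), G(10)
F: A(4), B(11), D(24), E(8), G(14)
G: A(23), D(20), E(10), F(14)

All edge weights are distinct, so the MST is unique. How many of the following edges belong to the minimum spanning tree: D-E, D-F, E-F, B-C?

2

Sort edges by weight, then run Kruskal:
B-C (1): add — endpoints in different components.
B-D (2): add — endpoints in different components.
A-F (4): add — endpoints in different components.
C-E (6): add — endpoints in different components.
E-F (8): add — endpoints in different components.
E-G (10): add — endpoints in different components.
MST edge set: {B-C, B-D, A-F, C-E, E-F, E-G}.
Of the listed edges, {E-F, B-C} are in the MST → 2.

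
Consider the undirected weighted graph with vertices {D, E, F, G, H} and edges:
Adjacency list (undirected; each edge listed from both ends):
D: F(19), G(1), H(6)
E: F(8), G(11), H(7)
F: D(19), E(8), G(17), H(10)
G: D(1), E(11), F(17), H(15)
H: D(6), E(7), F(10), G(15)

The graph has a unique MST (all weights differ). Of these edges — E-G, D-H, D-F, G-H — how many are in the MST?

Kruskal: consider edges lightest-first.
D-G (1): add. Components now {D,G} {E} {F} {H}
D-H (6): add. Components now {D,G,H} {E} {F}
E-H (7): add. Components now {D,E,G,H} {F}
E-F (8): add. Components now {D,E,F,G,H}
MST edge set: {D-G, D-H, E-H, E-F}.
Of the listed edges, {D-H} are in the MST → 1.

1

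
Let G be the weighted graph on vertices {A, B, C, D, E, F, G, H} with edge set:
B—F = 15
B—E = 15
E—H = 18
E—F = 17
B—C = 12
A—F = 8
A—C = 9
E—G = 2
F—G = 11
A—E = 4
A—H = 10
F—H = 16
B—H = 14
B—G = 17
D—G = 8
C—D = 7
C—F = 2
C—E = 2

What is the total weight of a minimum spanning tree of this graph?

39

Grow the tree from B using Prim:
Step 1: cheapest edge leaving the tree is B—C (12); add C.
Step 2: cheapest edge leaving the tree is C—E (2); add E.
Step 3: cheapest edge leaving the tree is C—F (2); add F.
Step 4: cheapest edge leaving the tree is E—G (2); add G.
Step 5: cheapest edge leaving the tree is A—E (4); add A.
Step 6: cheapest edge leaving the tree is C—D (7); add D.
Step 7: cheapest edge leaving the tree is A—H (10); add H.
MST edges: B—C, C—E, C—F, E—G, A—E, C—D, A—H; total weight 12+2+2+2+4+7+10 = 39.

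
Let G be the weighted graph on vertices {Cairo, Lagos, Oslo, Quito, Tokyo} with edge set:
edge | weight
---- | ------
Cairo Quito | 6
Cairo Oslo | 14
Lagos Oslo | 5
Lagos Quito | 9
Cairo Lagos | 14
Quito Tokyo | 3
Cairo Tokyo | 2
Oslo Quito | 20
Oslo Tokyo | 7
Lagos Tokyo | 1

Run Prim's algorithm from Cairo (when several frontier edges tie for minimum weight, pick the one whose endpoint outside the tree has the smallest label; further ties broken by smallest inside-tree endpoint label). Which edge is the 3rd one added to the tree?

Prim's algorithm from Cairo:
Step 1: frontier [Cairo Tokyo 2, Cairo Quito 6, Cairo Lagos 14, Cairo Oslo 14] → take Cairo Tokyo (2); add Tokyo.
Step 2: frontier [Cairo Quito 6, Cairo Lagos 14, Cairo Oslo 14, Lagos Tokyo 1, Quito Tokyo 3, Oslo Tokyo 7] → take Lagos Tokyo (1); add Lagos.
Step 3: frontier [Cairo Quito 6, Cairo Oslo 14, Lagos Oslo 5, Lagos Quito 9, Quito Tokyo 3, Oslo Tokyo 7] → take Quito Tokyo (3); add Quito.
Step 4: frontier [Cairo Oslo 14, Lagos Oslo 5, Oslo Quito 20, Oslo Tokyo 7] → take Lagos Oslo (5); add Oslo.
The 3rd edge added is Quito Tokyo.

Quito-Tokyo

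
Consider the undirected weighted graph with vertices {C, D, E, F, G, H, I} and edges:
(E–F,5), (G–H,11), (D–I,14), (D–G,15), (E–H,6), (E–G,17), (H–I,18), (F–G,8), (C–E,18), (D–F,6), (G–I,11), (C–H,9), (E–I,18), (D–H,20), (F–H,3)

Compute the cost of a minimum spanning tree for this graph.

Sort edges by weight, then run Kruskal:
F–H (3): add — endpoints in different components.
E–F (5): add — endpoints in different components.
D–F (6): add — endpoints in different components.
E–H (6): skip — E and H already connected.
F–G (8): add — endpoints in different components.
C–H (9): add — endpoints in different components.
G–H (11): skip — G and H already connected.
G–I (11): add — endpoints in different components.
MST edges: F–H, E–F, D–F, F–G, C–H, G–I; total weight 3+5+6+8+9+11 = 42.

42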